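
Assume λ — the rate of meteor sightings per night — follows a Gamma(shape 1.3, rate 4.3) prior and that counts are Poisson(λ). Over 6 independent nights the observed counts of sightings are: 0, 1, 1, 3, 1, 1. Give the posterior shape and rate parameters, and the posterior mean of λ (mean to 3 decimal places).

The Poisson likelihood adds the total count to the shape and the number of exposure periods to the rate. Here ∑xᵢ = 7 and n = 6, so shape 1.3→8.3 and rate 4.3→10.3.
Posterior mean = shape/rate = 8.3/10.3 = 0.806.

Posterior: Gamma(shape=8.3, rate=10.3); mean ≈ 0.806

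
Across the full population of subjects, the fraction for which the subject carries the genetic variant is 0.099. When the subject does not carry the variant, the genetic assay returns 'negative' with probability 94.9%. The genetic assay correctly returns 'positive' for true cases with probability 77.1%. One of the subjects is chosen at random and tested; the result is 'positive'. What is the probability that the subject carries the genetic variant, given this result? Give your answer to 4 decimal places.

Let H be the event that the subject carries the genetic variant. P(H) = 0.099, so P(¬H) = 0.901. With E the 'positive' result, P(E|H) = 0.771 and P(E|¬H) = 0.051.
P(E) = 0.771·0.099 + 0.051·0.901 = 0.076329 + 0.045951 = 0.12228.
By Bayes' theorem, P(H|E) = 0.076329 / 0.12228 = 0.6242.

P(H | E) ≈ 0.6242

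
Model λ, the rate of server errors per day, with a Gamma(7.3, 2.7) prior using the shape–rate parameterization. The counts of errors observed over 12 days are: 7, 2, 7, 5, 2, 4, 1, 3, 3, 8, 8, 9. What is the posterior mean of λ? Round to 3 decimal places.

Total count ∑xᵢ = 59 over n = 12 days.
Gamma is conjugate to the Poisson likelihood: posterior is Gamma(shape = 7.3+59 = 66.3, rate = 2.7+12 = 14.7).
E[λ | data] = 66.3/14.7 = 4.510.

Posterior mean ≈ 4.510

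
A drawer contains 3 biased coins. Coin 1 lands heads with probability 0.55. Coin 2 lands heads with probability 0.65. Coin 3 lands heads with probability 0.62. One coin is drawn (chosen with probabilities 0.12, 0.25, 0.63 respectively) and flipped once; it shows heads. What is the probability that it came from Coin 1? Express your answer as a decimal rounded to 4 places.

Posterior probability ≈ 0.1066

P(heads|C1) = 0.55; P(heads|C2) = 0.65; P(heads|C3) = 0.62.
Prior × likelihood for each source: 0.12·0.55=0.06600, 0.25·0.65=0.1625, 0.63·0.62=0.3906. Summing gives P(heads) = 0.61910.
P(Coin 1 | heads) = 0.06600 / 0.61910 = 0.1066.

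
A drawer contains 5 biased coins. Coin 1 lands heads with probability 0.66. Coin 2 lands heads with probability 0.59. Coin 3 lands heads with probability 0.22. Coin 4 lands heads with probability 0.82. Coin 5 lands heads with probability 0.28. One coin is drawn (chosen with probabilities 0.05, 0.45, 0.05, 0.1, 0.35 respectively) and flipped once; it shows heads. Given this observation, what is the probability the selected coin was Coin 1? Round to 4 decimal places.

Posterior probability ≈ 0.0674

Tabulate prior·likelihood by source: [1] prior 0.05, lik 0.66, product 0.03300; [2] prior 0.45, lik 0.59, product 0.2655; [3] prior 0.05, lik 0.22, product 0.01100; [4] prior 0.1, lik 0.82, product 0.08200; [5] prior 0.35, lik 0.28, product 0.09800.
Normalizing constant = 0.48950; the posterior for Coin 1 is its product over the sum, 0.03300/0.48950 = 0.0674.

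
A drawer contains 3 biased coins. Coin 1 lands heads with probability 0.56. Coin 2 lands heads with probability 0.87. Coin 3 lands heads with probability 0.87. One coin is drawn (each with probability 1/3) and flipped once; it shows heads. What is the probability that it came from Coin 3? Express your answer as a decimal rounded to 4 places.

Tabulate prior·likelihood by source: [1] prior 0.333333, lik 0.56, product 0.1867; [2] prior 0.333333, lik 0.87, product 0.2900; [3] prior 0.333333, lik 0.87, product 0.2900.
Normalizing constant = 0.76667; the posterior for Coin 3 is its product over the sum, 0.2900/0.76667 = 0.3783.

Posterior probability ≈ 0.3783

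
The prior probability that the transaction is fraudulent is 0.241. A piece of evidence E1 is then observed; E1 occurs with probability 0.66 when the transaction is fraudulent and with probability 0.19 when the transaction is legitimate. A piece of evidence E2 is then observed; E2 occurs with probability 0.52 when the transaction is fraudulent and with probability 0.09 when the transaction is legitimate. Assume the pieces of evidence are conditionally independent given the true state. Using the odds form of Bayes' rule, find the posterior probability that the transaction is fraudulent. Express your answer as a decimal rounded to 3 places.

Prior odds = 0.241/(1−0.241) = 0.31752.
Likelihood ratio for E1 = 0.66/0.19 = 3.4737.
Likelihood ratio for E2 = 0.52/0.09 = 5.7778.
Posterior odds = prior odds × LR₁ × LR₂ = 6.3727.
Posterior probability = odds/(1+odds) = 6.3727/7.3727 = 0.864.

Posterior probability ≈ 0.864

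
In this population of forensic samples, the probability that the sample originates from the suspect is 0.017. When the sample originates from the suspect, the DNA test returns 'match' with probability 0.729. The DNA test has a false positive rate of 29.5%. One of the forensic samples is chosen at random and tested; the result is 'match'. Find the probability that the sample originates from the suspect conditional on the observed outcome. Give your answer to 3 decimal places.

Write H for 'the sample originates from the suspect'. Prior odds H:¬H = 0.017/0.983 = 0.017294. For the 'match' outcome, the likelihood ratio is 0.729/0.295 = 2.4712.
Posterior odds = 0.017294 × 2.4712 = 0.042737, so P(H|E) = 0.042737/(1+0.042737) = 0.041.

P(H | E) ≈ 0.041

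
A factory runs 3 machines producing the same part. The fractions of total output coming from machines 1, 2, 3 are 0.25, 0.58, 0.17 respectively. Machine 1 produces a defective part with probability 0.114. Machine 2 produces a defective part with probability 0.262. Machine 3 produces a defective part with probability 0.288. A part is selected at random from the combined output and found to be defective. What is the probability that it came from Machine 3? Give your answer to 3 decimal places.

Tabulate prior·likelihood by source: [1] prior 0.25, lik 0.114, product 0.02850; [2] prior 0.58, lik 0.262, product 0.1520; [3] prior 0.17, lik 0.288, product 0.04896.
Normalizing constant = 0.22942; the posterior for Machine 3 is its product over the sum, 0.04896/0.22942 = 0.213.

Posterior probability ≈ 0.213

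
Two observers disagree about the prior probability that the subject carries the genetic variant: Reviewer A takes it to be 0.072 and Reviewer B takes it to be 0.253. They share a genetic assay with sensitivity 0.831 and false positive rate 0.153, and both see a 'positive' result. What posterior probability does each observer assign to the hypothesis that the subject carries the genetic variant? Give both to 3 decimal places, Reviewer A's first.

Reviewer A: 0.296; Reviewer B: 0.648

The likelihood ratio for a 'positive' result is 0.831/0.153 = 5.4314.
Reviewer A: prior odds 0.072/0.928 = 0.077586; posterior odds 0.42140; posterior probability 0.296.
Reviewer B: prior odds 0.253/0.747 = 0.33869; posterior odds 1.8395; posterior probability 0.648.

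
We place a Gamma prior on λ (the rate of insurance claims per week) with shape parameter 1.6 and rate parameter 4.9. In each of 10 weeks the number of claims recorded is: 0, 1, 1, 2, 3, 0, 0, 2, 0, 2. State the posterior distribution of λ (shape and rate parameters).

Posterior: Gamma(shape=12.6, rate=14.9)

The Poisson likelihood adds the total count to the shape and the number of exposure periods to the rate. Here ∑xᵢ = 11 and n = 10, so shape 1.6→12.6 and rate 4.9→14.9.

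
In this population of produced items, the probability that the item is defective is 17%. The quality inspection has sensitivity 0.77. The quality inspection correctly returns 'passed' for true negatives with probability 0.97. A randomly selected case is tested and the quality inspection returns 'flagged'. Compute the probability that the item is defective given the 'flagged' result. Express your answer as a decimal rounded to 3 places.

Write H for 'the item is defective'. Prior odds H:¬H = 0.17/0.83 = 0.20482. For the 'flagged' outcome, the likelihood ratio is 0.77/0.03 = 25.667.
Posterior odds = 0.20482 × 25.667 = 5.2570, so P(H|E) = 5.2570/(1+5.2570) = 0.840.

P(H | E) ≈ 0.840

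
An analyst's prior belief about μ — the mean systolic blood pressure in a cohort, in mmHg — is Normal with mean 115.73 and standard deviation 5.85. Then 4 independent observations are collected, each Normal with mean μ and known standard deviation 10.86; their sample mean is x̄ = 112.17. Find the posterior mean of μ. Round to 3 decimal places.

Posterior mean ≈ 113.818

With known σ, the Normal prior is conjugate. Weight on the data is w = (n/σ²)/(n/σ² + 1/τ₀²) = 0.0339157/(0.0339157+0.0292205) = 0.53718.
Posterior mean = w·x̄ + (1−w)·μ₀ = 0.53718·112.17 + 0.46282·115.73 = 113.818.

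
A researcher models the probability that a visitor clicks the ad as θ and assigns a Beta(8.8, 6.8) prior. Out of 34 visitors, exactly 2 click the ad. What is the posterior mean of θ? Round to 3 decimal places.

Observing 2 successes and 32 failures updates Beta(8.8, 6.8) by adding the success and failure counts to the two shape parameters: α = 8.8+2 = 10.8, β = 6.8+32 = 38.8.
Posterior mean = α/(α+β) = 10.8/49.6 = 0.218.

Posterior mean ≈ 0.218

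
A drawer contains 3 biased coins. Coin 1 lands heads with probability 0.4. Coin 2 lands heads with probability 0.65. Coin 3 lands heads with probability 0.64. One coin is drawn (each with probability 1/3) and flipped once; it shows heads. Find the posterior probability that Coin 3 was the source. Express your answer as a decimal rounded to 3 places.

Tabulate prior·likelihood by source: [1] prior 0.333333, lik 0.4, product 0.1333; [2] prior 0.333333, lik 0.65, product 0.2167; [3] prior 0.333333, lik 0.64, product 0.2133.
Normalizing constant = 0.56333; the posterior for Coin 3 is its product over the sum, 0.2133/0.56333 = 0.379.

Posterior probability ≈ 0.379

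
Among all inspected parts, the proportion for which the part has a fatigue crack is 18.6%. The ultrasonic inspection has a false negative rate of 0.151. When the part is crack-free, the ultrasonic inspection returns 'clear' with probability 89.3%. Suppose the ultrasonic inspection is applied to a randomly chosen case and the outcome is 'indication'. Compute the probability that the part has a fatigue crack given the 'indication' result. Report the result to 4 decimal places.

P(H | E) ≈ 0.6445

Write H for 'the part has a fatigue crack'. Prior odds H:¬H = 0.186/0.814 = 0.22850. For the 'indication' outcome, the likelihood ratio is 0.849/0.107 = 7.9346.
Posterior odds = 0.22850 × 7.9346 = 1.8131, so P(H|E) = 1.8131/(1+1.8131) = 0.6445.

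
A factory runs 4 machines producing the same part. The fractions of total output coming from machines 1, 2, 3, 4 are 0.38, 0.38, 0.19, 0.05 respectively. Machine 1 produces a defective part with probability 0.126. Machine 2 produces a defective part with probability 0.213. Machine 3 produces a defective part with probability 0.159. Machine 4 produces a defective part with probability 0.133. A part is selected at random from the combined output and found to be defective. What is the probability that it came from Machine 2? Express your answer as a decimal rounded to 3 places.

P(defective|M1) = 0.126; P(defective|M2) = 0.213; P(defective|M3) = 0.159; P(defective|M4) = 0.133.
Prior × likelihood for each source: 0.38·0.126=0.04788, 0.38·0.213=0.08094, 0.19·0.159=0.03021, 0.05·0.133=0.006650. Summing gives P(defective) = 0.16568.
P(Machine 2 | defective) = 0.08094 / 0.16568 = 0.489.

Posterior probability ≈ 0.489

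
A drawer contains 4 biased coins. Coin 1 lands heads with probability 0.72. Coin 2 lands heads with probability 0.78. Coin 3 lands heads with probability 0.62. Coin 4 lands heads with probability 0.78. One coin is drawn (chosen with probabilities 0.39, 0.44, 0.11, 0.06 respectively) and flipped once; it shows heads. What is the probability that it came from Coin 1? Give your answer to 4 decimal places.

Posterior probability ≈ 0.3800

P(heads|C1) = 0.72; P(heads|C2) = 0.78; P(heads|C3) = 0.62; P(heads|C4) = 0.78.
Prior × likelihood for each source: 0.39·0.72=0.2808, 0.44·0.78=0.3432, 0.11·0.62=0.06820, 0.06·0.78=0.04680. Summing gives P(heads) = 0.73900.
P(Coin 1 | heads) = 0.2808 / 0.73900 = 0.3800.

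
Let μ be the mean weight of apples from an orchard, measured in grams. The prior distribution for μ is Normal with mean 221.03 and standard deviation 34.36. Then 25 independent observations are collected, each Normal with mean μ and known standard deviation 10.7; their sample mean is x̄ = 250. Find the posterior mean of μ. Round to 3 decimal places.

Posterior mean ≈ 249.888

With known σ, the Normal prior is conjugate. Weight on the data is w = (n/σ²)/(n/σ² + 1/τ₀²) = 0.218360/(0.218360+0.00084702) = 0.99614.
Posterior mean = w·x̄ + (1−w)·μ₀ = 0.99614·250 + 0.0038640·221.03 = 249.888.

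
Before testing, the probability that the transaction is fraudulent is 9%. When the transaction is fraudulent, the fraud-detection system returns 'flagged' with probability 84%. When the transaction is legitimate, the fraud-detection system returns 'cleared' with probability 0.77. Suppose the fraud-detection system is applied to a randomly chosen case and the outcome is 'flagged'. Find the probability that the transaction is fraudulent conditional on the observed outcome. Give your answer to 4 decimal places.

Let H be the event that the transaction is fraudulent. P(H) = 0.09, so P(¬H) = 0.91. With E the 'flagged' result, P(E|H) = 0.84 and P(E|¬H) = 0.23.
P(E) = 0.84·0.09 + 0.23·0.91 = 0.075600 + 0.20930 = 0.28490.
By Bayes' theorem, P(H|E) = 0.075600 / 0.28490 = 0.2654.

P(H | E) ≈ 0.2654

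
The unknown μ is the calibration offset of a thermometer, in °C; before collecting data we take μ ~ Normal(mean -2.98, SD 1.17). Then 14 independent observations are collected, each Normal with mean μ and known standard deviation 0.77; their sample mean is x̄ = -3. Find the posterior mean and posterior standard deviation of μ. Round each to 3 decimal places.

With known σ, the Normal prior is conjugate. Weight on the data is w = (n/σ²)/(n/σ² + 1/τ₀²) = 23.6128/(23.6128+0.730514) = 0.96999.
Posterior mean = w·x̄ + (1−w)·μ₀ = 0.96999·-3 + 0.030009·-2.98 = -2.999. Posterior variance = 1/(23.6128+0.730514) = 0.0410791, so SD = 0.203.

Posterior mean ≈ -2.999; posterior SD ≈ 0.203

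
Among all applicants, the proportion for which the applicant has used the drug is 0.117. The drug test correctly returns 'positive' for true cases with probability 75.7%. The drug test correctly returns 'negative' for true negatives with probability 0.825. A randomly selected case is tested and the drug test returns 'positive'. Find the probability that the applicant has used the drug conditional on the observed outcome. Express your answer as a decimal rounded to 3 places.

P(H | E) ≈ 0.364

Write H for 'the applicant has used the drug'. Prior odds H:¬H = 0.117/0.883 = 0.13250. For the 'positive' outcome, the likelihood ratio is 0.757/0.175 = 4.3257.
Posterior odds = 0.13250 × 4.3257 = 0.57317, so P(H|E) = 0.57317/(1+0.57317) = 0.364.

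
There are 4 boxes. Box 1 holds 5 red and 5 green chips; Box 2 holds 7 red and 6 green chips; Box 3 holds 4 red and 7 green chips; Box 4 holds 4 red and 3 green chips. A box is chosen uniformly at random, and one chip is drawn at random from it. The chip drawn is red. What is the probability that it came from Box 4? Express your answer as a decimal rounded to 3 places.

Posterior probability ≈ 0.290

P(red|Box 1) = 0.5; P(red|Box 2) = 0.5385; P(red|Box 3) = 0.3636; P(red|Box 4) = 0.5714.
Prior × likelihood for each source: 0.25·0.5=0.1250, 0.25·0.5385=0.1346, 0.25·0.3636=0.09091, 0.25·0.5714=0.1429. Summing gives P(red) = 0.49338.
P(Box 4 | red) = 0.1429 / 0.49338 = 0.290.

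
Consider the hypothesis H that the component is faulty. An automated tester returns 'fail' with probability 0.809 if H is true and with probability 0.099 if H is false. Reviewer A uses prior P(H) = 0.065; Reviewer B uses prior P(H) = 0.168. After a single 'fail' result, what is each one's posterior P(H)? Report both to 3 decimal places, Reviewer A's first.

Reviewer A: 0.362; Reviewer B: 0.623

The likelihood ratio for a 'fail' result is 0.809/0.099 = 8.1717.
Reviewer A: prior odds 0.065/0.935 = 0.069519; posterior odds 0.56809; posterior probability 0.362.
Reviewer B: prior odds 0.168/0.832 = 0.20192; posterior odds 1.6501; posterior probability 0.623.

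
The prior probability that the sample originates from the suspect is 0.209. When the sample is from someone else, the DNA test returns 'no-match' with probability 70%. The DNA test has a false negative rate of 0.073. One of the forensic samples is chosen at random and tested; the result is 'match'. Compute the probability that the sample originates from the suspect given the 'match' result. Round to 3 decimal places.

Let H be the event that the sample originates from the suspect. P(H) = 0.209, so P(¬H) = 0.791. With E the 'match' result, P(E|H) = 0.927 and P(E|¬H) = 0.3.
P(E) = 0.927·0.209 + 0.3·0.791 = 0.19374 + 0.23730 = 0.43104.
By Bayes' theorem, P(H|E) = 0.19374 / 0.43104 = 0.449.

P(H | E) ≈ 0.449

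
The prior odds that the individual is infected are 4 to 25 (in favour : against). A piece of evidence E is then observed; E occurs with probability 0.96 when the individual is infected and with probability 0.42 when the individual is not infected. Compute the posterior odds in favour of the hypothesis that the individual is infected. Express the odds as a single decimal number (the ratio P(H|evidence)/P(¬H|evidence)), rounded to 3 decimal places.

Posterior odds ≈ 0.366

Prior odds = 4/25 = 0.16000.
Likelihood ratio for E = 0.96/0.42 = 2.2857.
Posterior odds = prior odds × LR = 0.36571.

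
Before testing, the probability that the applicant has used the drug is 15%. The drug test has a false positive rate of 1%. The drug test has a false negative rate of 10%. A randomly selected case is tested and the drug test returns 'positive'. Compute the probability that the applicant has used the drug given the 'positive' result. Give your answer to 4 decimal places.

P(H | E) ≈ 0.9408

Write H for 'the applicant has used the drug'. Prior odds H:¬H = 0.15/0.85 = 0.17647. For the 'positive' outcome, the likelihood ratio is 0.9/0.01 = 90.000.
Posterior odds = 0.17647 × 90.000 = 15.882, so P(H|E) = 15.882/(1+15.882) = 0.9408.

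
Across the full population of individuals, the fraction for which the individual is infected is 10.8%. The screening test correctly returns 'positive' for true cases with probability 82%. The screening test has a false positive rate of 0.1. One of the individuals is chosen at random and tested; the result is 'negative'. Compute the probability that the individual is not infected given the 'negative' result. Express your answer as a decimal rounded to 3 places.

Write H for 'the individual is infected'. Prior odds H:¬H = 0.108/0.892 = 0.12108. For the 'negative' outcome, the likelihood ratio is 0.18/0.9 = 0.20000.
Posterior odds = 0.12108 × 0.20000 = 0.024215, so P(H|E) = 0.024215/(1+0.024215) = 0.024. Then P(¬H|E) = 1 − 0.024 = 0.976.

P(¬H | E) ≈ 0.976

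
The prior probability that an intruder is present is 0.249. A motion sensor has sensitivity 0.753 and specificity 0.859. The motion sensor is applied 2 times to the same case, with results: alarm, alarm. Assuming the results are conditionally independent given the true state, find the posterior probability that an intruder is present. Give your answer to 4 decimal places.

Posterior P(H) ≈ 0.9044

With H the event that an intruder is present, the joint likelihood of the observed sequence is P(data|H) = 0.753·0.753 = 0.56701 and P(data|¬H) = 0.141·0.141 = 0.019881.
Bayes: P(H|data) = 0.249·0.56701 / (0.249·0.56701 + 0.751·0.019881) = 0.14119/0.15612 = 0.9044.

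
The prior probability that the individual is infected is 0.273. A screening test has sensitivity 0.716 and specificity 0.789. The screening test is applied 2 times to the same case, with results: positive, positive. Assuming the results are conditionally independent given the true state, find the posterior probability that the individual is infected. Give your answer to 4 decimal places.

With H the event that the individual is infected, the joint likelihood of the observed sequence is P(data|H) = 0.716·0.716 = 0.51266 and P(data|¬H) = 0.211·0.211 = 0.044521.
Bayes: P(H|data) = 0.273·0.51266 / (0.273·0.51266 + 0.727·0.044521) = 0.13996/0.17232 = 0.8122.

Posterior P(H) ≈ 0.8122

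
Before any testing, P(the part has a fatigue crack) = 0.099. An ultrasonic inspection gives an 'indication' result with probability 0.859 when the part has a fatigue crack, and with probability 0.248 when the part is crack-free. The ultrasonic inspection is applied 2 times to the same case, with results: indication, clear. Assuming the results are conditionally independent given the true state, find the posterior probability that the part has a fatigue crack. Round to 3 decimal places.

Posterior P(H) ≈ 0.067

Let H be the event that the part has a fatigue crack; start with P(H) = 0.099. P('indication'|H) = 0.859, P('indication'|¬H) = 0.248.
Update on result 1 ('indication'): P(H) ← 0.859·0.0990 / (0.859·0.0990 + 0.248·0.9010) = 0.085041/0.30849 = 0.2757.
Update on result 2 ('clear'): P(H) ← 0.141·0.2757 / (0.141·0.2757 + 0.752·0.7243) = 0.038869/0.58357 = 0.0666.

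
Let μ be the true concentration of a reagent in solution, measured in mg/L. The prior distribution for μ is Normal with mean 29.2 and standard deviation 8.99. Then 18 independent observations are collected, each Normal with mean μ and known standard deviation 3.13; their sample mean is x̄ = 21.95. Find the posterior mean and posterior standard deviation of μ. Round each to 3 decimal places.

Prior precision 1/τ₀² = 1/8.99² = 0.0123732; data precision n/σ² = 18/3.13² = 1.83732.
Posterior precision = 0.0123732 + 1.83732 = 1.84969, giving posterior SD = 1/√1.84969 = 0.735.
Posterior mean = (0.0123732·29.2 + 1.83732·21.95) / 1.84969 = 21.998.

Posterior mean ≈ 21.998; posterior SD ≈ 0.735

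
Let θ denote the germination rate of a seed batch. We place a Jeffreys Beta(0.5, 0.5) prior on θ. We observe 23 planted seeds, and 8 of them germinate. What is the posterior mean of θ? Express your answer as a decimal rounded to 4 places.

Posterior mean ≈ 0.3542

The binomial likelihood is conjugate to the Beta prior: with 8 successes and 15 failures, the posterior is Beta(0.5+8, 0.5+15) = Beta(8.5, 15.5).
E[θ | data] = 8.5/(8.5+15.5) = 0.3542.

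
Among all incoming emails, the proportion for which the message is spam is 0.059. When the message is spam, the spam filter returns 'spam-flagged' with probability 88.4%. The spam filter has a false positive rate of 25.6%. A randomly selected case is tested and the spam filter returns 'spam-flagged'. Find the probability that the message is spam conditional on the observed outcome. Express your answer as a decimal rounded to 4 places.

Write H for 'the message is spam'. Prior odds H:¬H = 0.059/0.941 = 0.062699. For the 'spam-flagged' outcome, the likelihood ratio is 0.884/0.256 = 3.4531.
Posterior odds = 0.062699 × 3.4531 = 0.21651, so P(H|E) = 0.21651/(1+0.21651) = 0.1780.

P(H | E) ≈ 0.1780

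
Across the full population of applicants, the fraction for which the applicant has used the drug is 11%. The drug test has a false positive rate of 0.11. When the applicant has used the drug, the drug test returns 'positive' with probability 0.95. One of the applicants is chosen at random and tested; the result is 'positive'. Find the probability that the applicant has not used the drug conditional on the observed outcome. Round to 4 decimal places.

Write H for 'the applicant has used the drug'. Prior odds H:¬H = 0.11/0.89 = 0.12360. For the 'positive' outcome, the likelihood ratio is 0.95/0.11 = 8.6364.
Posterior odds = 0.12360 × 8.6364 = 1.0674, so P(H|E) = 1.0674/(1+1.0674) = 0.5163. Then P(¬H|E) = 1 − 0.5163 = 0.4837.

P(¬H | E) ≈ 0.4837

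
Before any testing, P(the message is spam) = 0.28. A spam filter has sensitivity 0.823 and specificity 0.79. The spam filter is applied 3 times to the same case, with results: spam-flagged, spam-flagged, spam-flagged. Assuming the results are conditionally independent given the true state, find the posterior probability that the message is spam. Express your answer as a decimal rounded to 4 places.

With H the event that the message is spam, the joint likelihood of the observed sequence is P(data|H) = 0.823·0.823·0.823 = 0.55744 and P(data|¬H) = 0.21·0.21·0.21 = 0.0092610.
Bayes: P(H|data) = 0.28·0.55744 / (0.28·0.55744 + 0.72·0.0092610) = 0.15608/0.16275 = 0.9590.

Posterior P(H) ≈ 0.9590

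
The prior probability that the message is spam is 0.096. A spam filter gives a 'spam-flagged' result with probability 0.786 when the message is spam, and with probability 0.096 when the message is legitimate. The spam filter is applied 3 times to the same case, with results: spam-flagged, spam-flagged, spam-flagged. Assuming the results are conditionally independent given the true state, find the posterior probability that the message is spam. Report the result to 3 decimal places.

Let H be the event that the message is spam; start with P(H) = 0.096. P('spam-flagged'|H) = 0.786, P('spam-flagged'|¬H) = 0.096.
Update on result 1 ('spam-flagged'): P(H) ← 0.786·0.0960 / (0.786·0.0960 + 0.096·0.9040) = 0.075456/0.16224 = 0.4651.
Update on result 2 ('spam-flagged'): P(H) ← 0.786·0.4651 / (0.786·0.4651 + 0.096·0.5349) = 0.36556/0.41691 = 0.8768.
Update on result 3 ('spam-flagged'): P(H) ← 0.786·0.8768 / (0.786·0.8768 + 0.096·0.1232) = 0.68919/0.70101 = 0.9831.

Posterior P(H) ≈ 0.983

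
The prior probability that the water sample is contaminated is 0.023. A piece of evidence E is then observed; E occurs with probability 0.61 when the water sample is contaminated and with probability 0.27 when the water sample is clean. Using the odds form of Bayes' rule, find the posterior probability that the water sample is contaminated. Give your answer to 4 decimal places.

Prior odds = 0.023/(1−0.023) = 0.023541. In log-odds, ln(0.023541) = -3.7490.
Add log likelihood ratio: ln(2.2593) = 0.81504.
Posterior log-odds = -2.9340, so posterior odds = exp(-2.9340) = 0.053186. Converting, P(H|E) = 0.053186/1.0532 = 0.0505.

Posterior probability ≈ 0.0505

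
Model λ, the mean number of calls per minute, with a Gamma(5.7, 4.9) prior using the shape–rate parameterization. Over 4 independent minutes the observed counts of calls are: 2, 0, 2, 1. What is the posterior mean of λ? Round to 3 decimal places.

Posterior mean ≈ 1.202

Total count ∑xᵢ = 5 over n = 4 minutes.
Gamma is conjugate to the Poisson likelihood: posterior is Gamma(shape = 5.7+5 = 10.7, rate = 4.9+4 = 8.9).
E[λ | data] = 10.7/8.9 = 1.202.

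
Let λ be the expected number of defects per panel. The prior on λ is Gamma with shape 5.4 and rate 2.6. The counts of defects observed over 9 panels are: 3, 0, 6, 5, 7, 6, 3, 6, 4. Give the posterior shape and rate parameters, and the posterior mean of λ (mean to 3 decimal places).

The Poisson likelihood adds the total count to the shape and the number of exposure periods to the rate. Here ∑xᵢ = 40 and n = 9, so shape 5.4→45.4 and rate 2.6→11.6.
Posterior mean = shape/rate = 45.4/11.6 = 3.914.

Posterior: Gamma(shape=45.4, rate=11.6); mean ≈ 3.914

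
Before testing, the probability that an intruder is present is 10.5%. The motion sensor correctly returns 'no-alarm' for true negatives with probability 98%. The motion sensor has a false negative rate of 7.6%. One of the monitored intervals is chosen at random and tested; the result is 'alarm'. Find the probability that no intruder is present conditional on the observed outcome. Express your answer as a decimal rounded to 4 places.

Write H for 'an intruder is present'. Prior odds H:¬H = 0.105/0.895 = 0.11732. For the 'alarm' outcome, the likelihood ratio is 0.924/0.02 = 46.200.
Posterior odds = 0.11732 × 46.200 = 5.4201, so P(H|E) = 5.4201/(1+5.4201) = 0.8442. Then P(¬H|E) = 1 − 0.8442 = 0.1558.

P(¬H | E) ≈ 0.1558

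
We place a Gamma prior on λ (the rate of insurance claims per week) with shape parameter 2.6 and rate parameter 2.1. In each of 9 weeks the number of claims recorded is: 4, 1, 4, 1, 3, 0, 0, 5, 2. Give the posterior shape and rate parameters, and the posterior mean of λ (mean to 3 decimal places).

The Poisson likelihood adds the total count to the shape and the number of exposure periods to the rate. Here ∑xᵢ = 20 and n = 9, so shape 2.6→22.6 and rate 2.1→11.1.
E[λ | data] = 22.6/11.1 = 2.036.

Posterior: Gamma(shape=22.6, rate=11.1); mean ≈ 2.036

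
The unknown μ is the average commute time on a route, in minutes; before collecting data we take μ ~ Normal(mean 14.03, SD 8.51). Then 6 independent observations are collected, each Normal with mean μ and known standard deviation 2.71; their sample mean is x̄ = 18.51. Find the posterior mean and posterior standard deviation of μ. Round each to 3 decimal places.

Prior precision 1/τ₀² = 1/8.51² = 0.0138083; data precision n/σ² = 6/2.71² = 0.816982.
Posterior precision = 0.0138083 + 0.816982 = 0.830791, giving posterior SD = 1/√0.830791 = 1.097.
Posterior mean = (0.0138083·14.03 + 0.816982·18.51) / 0.830791 = 18.436.

Posterior mean ≈ 18.436; posterior SD ≈ 1.097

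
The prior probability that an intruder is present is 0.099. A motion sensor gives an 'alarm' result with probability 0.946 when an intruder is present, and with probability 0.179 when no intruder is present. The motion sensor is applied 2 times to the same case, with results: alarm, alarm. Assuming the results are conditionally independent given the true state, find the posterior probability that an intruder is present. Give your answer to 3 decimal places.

Posterior P(H) ≈ 0.754

With H the event that an intruder is present, the joint likelihood of the observed sequence is P(data|H) = 0.946·0.946 = 0.89492 and P(data|¬H) = 0.179·0.179 = 0.032041.
Bayes: P(H|data) = 0.099·0.89492 / (0.099·0.89492 + 0.901·0.032041) = 0.088597/0.11747 = 0.7542.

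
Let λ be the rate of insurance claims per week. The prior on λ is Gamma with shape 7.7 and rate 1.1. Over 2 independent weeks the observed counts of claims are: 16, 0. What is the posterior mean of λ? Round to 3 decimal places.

Total count ∑xᵢ = 16 over n = 2 weeks.
Gamma is conjugate to the Poisson likelihood: posterior is Gamma(shape = 7.7+16 = 23.7, rate = 1.1+2 = 3.1).
Posterior mean = shape/rate = 23.7/3.1 = 7.645.

Posterior mean ≈ 7.645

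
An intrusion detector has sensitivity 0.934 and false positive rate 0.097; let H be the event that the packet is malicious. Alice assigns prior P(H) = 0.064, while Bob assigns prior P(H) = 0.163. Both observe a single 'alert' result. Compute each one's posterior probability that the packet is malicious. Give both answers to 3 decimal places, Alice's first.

P('+'|H) = 0.934, P('+'|¬H) = 0.097.
Alice: numerator 0.934·0.064 = 0.059776; evidence = 0.059776+0.097·0.936 = 0.15057; posterior = 0.397.
Bob: numerator 0.934·0.163 = 0.15224; evidence = 0.15224+0.097·0.837 = 0.23343; posterior = 0.652.

Alice: 0.397; Bob: 0.652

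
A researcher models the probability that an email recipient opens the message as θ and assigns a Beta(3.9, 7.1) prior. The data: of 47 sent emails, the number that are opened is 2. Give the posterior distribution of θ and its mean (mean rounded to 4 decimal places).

Posterior: Beta(5.9, 52.1); mean ≈ 0.1017

Observing 2 successes and 45 failures updates Beta(3.9, 7.1) by adding the success and failure counts to the two shape parameters: α = 3.9+2 = 5.9, β = 7.1+45 = 52.1.
Posterior mean = α/(α+β) = 5.9/58 = 0.1017.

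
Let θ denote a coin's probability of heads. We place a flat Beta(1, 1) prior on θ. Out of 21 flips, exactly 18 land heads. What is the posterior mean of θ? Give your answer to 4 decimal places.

Posterior mean ≈ 0.8261

The binomial likelihood is conjugate to the Beta prior: with 18 successes and 3 failures, the posterior is Beta(1+18, 1+3) = Beta(19, 4).
Posterior mean = α/(α+β) = 19/23 = 0.8261.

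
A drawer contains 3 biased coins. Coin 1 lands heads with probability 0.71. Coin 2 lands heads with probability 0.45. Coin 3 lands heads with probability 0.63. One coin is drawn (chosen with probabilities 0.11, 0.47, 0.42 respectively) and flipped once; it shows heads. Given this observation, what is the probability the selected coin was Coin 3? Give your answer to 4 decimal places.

P(heads|C1) = 0.71; P(heads|C2) = 0.45; P(heads|C3) = 0.63.
Prior × likelihood for each source: 0.11·0.71=0.07810, 0.47·0.45=0.2115, 0.42·0.63=0.2646. Summing gives P(heads) = 0.55420.
P(Coin 3 | heads) = 0.2646 / 0.55420 = 0.4774.

Posterior probability ≈ 0.4774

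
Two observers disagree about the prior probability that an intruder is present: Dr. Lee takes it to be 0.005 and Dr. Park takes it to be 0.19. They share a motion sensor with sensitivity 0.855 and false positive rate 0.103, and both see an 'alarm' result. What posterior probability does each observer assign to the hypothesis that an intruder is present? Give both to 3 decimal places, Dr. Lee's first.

Dr. Lee: 0.040; Dr. Park: 0.661

The likelihood ratio for an 'alarm' result is 0.855/0.103 = 8.3010.
Dr. Lee: prior odds 0.005/0.995 = 0.0050251; posterior odds 0.041713; posterior probability 0.040.
Dr. Park: prior odds 0.19/0.81 = 0.23457; posterior odds 1.9471; posterior probability 0.661.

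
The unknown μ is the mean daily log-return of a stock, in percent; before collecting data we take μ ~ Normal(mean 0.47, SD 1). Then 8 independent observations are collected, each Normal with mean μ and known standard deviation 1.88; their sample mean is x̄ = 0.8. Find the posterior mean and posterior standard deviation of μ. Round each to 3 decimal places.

Posterior mean ≈ 0.699; posterior SD ≈ 0.554

Prior precision 1/τ₀² = 1/1² = 1.00000; data precision n/σ² = 8/1.88² = 2.26347.
Posterior precision = 1.00000 + 2.26347 = 3.26347, giving posterior SD = 1/√3.26347 = 0.554.
Posterior mean = (1.00000·0.47 + 2.26347·0.8) / 3.26347 = 0.699.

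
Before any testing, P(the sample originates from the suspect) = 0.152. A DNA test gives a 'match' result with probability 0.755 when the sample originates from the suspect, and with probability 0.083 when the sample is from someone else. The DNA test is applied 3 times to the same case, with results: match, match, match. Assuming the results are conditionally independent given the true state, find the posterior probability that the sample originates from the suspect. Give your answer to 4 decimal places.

Posterior P(H) ≈ 0.9926

With H the event that the sample originates from the suspect, the joint likelihood of the observed sequence is P(data|H) = 0.755·0.755·0.755 = 0.43037 and P(data|¬H) = 0.083·0.083·0.083 = 0.00057179.
Bayes: P(H|data) = 0.152·0.43037 / (0.152·0.43037 + 0.848·0.00057179) = 0.065416/0.065901 = 0.9926.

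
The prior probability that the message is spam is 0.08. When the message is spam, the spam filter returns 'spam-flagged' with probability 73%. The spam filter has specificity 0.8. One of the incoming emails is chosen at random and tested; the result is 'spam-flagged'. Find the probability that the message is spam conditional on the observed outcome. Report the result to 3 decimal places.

P(H | E) ≈ 0.241

Write H for 'the message is spam'. Prior odds H:¬H = 0.08/0.92 = 0.086957. For the 'spam-flagged' outcome, the likelihood ratio is 0.73/0.2 = 3.6500.
Posterior odds = 0.086957 × 3.6500 = 0.31739, so P(H|E) = 0.31739/(1+0.31739) = 0.241.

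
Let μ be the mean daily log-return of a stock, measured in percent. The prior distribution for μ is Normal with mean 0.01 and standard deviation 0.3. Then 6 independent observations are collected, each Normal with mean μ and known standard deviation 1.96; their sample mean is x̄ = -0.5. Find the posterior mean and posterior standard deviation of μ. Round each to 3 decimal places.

With known σ, the Normal prior is conjugate. Weight on the data is w = (n/σ²)/(n/σ² + 1/τ₀²) = 1.56185/(1.56185+11.1111) = 0.12324.
Posterior mean = w·x̄ + (1−w)·μ₀ = 0.12324·-0.5 + 0.87676·0.01 = -0.053. Posterior variance = 1/(1.56185+11.1111) = 0.0789082, so SD = 0.281.

Posterior mean ≈ -0.053; posterior SD ≈ 0.281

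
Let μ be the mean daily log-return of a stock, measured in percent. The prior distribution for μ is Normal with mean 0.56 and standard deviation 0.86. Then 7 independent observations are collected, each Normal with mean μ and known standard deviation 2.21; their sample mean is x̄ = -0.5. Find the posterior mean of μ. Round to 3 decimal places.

With known σ, the Normal prior is conjugate. Weight on the data is w = (n/σ²)/(n/σ² + 1/τ₀²) = 1.43322/(1.43322+1.35208) = 0.51457.
Posterior mean = w·x̄ + (1−w)·μ₀ = 0.51457·-0.5 + 0.48543·0.56 = 0.015.

Posterior mean ≈ 0.015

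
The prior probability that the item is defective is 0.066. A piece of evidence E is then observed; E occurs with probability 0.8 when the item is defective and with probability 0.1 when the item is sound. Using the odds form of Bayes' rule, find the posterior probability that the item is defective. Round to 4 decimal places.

Posterior probability ≈ 0.3611

Prior odds = 0.066/(1−0.066) = 0.070664. In log-odds, ln(0.070664) = -2.6498.
Add log likelihood ratio: ln(8.0000) = 2.0794.
Posterior log-odds = -0.57038, so posterior odds = exp(-0.57038) = 0.56531. Converting, P(H|E) = 0.56531/1.5653 = 0.3611.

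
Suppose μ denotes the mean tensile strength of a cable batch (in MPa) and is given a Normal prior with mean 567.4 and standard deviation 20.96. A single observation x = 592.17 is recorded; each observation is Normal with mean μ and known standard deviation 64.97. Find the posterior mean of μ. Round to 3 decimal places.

Posterior mean ≈ 569.735

Prior precision 1/τ₀² = 1/20.96² = 0.00227624; data precision n/σ² = 1/64.97² = 0.00023691.
Posterior precision = 0.00227624 + 0.00023691 = 0.00251314.
Posterior mean = (0.00227624·567.4 + 0.00023691·592.17) / 0.00251314 = 569.735.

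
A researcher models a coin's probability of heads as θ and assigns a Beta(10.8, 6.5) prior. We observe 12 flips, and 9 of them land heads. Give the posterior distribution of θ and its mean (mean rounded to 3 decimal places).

Posterior: Beta(19.8, 9.5); mean ≈ 0.676

Observing 9 successes and 3 failures updates Beta(10.8, 6.5) by adding the success and failure counts to the two shape parameters: α = 10.8+9 = 19.8, β = 6.5+3 = 9.5.
Posterior mean = α/(α+β) = 19.8/29.3 = 0.676.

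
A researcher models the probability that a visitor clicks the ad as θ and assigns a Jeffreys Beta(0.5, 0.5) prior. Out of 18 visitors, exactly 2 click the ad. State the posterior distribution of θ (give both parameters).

Posterior: Beta(2.5, 16.5)

The binomial likelihood is conjugate to the Beta prior: with 2 successes and 16 failures, the posterior is Beta(0.5+2, 0.5+16) = Beta(2.5, 16.5).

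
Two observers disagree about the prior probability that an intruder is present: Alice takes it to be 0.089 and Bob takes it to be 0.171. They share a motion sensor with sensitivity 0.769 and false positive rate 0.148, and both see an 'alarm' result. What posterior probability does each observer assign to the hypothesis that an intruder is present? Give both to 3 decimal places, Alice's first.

Alice: 0.337; Bob: 0.517

P('+'|H) = 0.769, P('+'|¬H) = 0.148.
Alice: numerator 0.769·0.089 = 0.068441; evidence = 0.068441+0.148·0.911 = 0.20327; posterior = 0.337.
Bob: numerator 0.769·0.171 = 0.13150; evidence = 0.13150+0.148·0.829 = 0.25419; posterior = 0.517.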